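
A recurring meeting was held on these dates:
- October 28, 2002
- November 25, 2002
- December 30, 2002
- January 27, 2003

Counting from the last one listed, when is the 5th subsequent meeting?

These are Mondays with 28, 35, 28-day gaps.
Each is the final Monday of its month — December 30, 2002 is past the 28th, so '4th Monday' doesn't fit.
February 2003 ends with Monday February 24, 2003.
March 2003 ends with Monday March 31, 2003.
Last Monday of April 2003: April 28, 2003.
Last Monday of May 2003: May 26, 2003.
Last Monday of June 2003: June 30, 2003.

June 30, 2003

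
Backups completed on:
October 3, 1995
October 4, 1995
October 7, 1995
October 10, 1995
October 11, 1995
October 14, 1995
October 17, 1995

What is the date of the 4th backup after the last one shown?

October 25, 1995

Every event lands on a Tuesday or Wednesday or Saturday (gaps cycle 1, 3, 3, 1, 3, 3).
So the schedule is: every Tuesday, Wednesday and Saturday.
Next Wednesday: October 18, 1995.
The following Saturday is October 21, 1995.
Next Tuesday: October 24, 1995.
Next Wednesday: October 25, 1995.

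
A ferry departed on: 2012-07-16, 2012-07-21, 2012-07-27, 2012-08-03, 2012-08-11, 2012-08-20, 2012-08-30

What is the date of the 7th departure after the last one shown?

The spacing grows by 1 each time: 5, 6, 7, 8, 9, 10 days.
Next gap: 11 days. 2012-08-30 + 11 days = 2012-09-10.
Next gap: 12 days. 2012-09-10 + 12 days = 2012-09-22.
Next gap: 13 days. 2012-09-22 + 13 days = 2012-10-05.
Next gap: 14 days. 2012-10-05 + 14 days = 2012-10-19.
Next gap: 15 days. 2012-10-19 + 15 days = 2012-11-03.
Next gap: 16 days. 2012-11-03 + 16 days = 2012-11-19.
Next gap: 17 days. 2012-11-19 + 17 days = 2012-12-06.

2012-12-06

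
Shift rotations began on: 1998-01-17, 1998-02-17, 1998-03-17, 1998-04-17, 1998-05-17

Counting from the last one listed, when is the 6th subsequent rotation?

Each date is the 17th; the gaps (31, 28, 31, 30) track the month lengths.
The rule is the 17th of each month.
June 1998: 1998-06-17.
Next: July 1998 → 1998-07-17.
Next: August 1998 → 1998-08-17.
Next: September 1998 → 1998-09-17.
October 1998: 1998-10-17.
Next: November 1998 → 1998-11-17.

1998-11-17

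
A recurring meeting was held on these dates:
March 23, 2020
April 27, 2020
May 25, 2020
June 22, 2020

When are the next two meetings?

July 27, 2020; August 24, 2020

Gaps: 35, 28, 28 days — a mix of 28 and 35. Every date is a Monday.
Each is the 4th Monday of its month.
July 2020 — 4th Monday is July 27, 2020.
4th Monday of August 2020: August 24, 2020.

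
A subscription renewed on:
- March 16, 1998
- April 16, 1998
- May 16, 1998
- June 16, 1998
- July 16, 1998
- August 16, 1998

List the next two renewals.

September 16, 1998; October 16, 1998

The day-of-month is always 16 (31, 30, 31, 30, 31 days between events).
So this recurs on the 16th of each month.
September 1998: September 16, 1998.
Next: October 1998 → October 16, 1998.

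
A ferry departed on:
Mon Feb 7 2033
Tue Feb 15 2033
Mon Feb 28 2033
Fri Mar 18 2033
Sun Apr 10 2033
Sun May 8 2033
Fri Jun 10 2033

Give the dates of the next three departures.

Mon Jul 18 2033, Tue Aug 30 2033, Mon Oct 17 2033

The spacing grows by 5 each time: 8, 13, 18, 23, 28, 33 days.
Next gap: 38 days. Fri Jun 10 2033 + 38 days = Mon Jul 18 2033.
Next gap: 43 days. Mon Jul 18 2033 + 43 days = Tue Aug 30 2033.
Next gap: 48 days. Tue Aug 30 2033 + 48 days = Mon Oct 17 2033.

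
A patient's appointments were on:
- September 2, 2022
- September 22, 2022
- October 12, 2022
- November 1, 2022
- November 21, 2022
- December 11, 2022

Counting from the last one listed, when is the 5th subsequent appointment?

March 21, 2023

The spacing is 20, 20, 20, 20, 20 days — always 20 days.
December 11, 2022 + 20 days = December 31, 2022.
December 31, 2022 + 20 days = January 20, 2023.
January 20, 2023 + 20 days = February 9, 2023.
February 9, 2023 + 20 days = March 1, 2023.
March 1, 2023 + 20 days = March 21, 2023.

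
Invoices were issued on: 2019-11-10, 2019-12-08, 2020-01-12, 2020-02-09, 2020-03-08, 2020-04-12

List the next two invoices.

2020-05-10, 2020-06-14

These are Sundays at 28- or 35-day spacing (28, 35, 28, 28, 35).
The pattern: 2nd Sunday of the month.
May 2020 — 2nd Sunday is 2020-05-10.
June 2020 — 2nd Sunday is 2020-06-14.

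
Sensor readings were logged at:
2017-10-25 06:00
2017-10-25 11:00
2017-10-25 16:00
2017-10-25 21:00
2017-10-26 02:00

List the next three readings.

Spacing: 5, 5, 5, 5 h — constant 5 h.
2017-10-26 02:00 + 5 h = 2017-10-26 07:00.
2017-10-26 07:00 + 5 h = 2017-10-26 12:00.
2017-10-26 12:00 + 5 h = 2017-10-26 17:00.

2017-10-26 07:00, 2017-10-26 12:00, 2017-10-26 17:00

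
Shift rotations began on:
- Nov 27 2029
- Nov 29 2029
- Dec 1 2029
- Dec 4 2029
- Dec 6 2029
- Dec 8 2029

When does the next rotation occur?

Dec 11 2029

Every event lands on a Tuesday or Thursday or Saturday (gaps cycle 2, 2, 3, 2, 2).
So the schedule is: every Tuesday, Thursday and Saturday.
Next Tuesday: Dec 11 2029.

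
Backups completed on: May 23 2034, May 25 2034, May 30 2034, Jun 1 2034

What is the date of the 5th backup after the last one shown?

Every event lands on a Tuesday or Thursday (gaps cycle 2, 5, 2).
So the schedule is: every Tuesday and Thursday.
Next Tuesday: Jun 6 2034.
The following Thursday is Jun 8 2034.
Next Tuesday: Jun 13 2034.
The following Thursday is Jun 15 2034.
The following Tuesday is Jun 20 2034.

Jun 20 2034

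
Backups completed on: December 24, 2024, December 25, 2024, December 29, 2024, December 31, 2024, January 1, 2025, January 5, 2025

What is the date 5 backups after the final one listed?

The gap pattern 1, 4, 2, 1, 4 repeats every 3 events.
These are the Tuesdays, Wednesdays and Sundays of each week.
The following Tuesday is January 7, 2025.
Next Wednesday: January 8, 2025.
The following Sunday is January 12, 2025.
The following Tuesday is January 14, 2025.
Next Wednesday: January 15, 2025.

January 15, 2025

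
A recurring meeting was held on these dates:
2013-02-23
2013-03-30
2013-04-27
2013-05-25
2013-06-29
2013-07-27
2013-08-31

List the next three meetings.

These are Saturdays with 35, 28, 28, 35, 28, 35-day gaps.
Each is the final Saturday of its month — 2013-03-30 is past the 28th, so '4th Saturday' doesn't fit.
September 2013 ends with Saturday 2013-09-28.
October 2013 ends with Saturday 2013-10-26.
Last Saturday of November 2013: 2013-11-30.

2013-09-28, 2013-10-26, 2013-11-30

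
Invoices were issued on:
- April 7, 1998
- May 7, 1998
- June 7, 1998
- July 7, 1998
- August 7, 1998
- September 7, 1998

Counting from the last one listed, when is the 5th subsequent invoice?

February 7, 1999

Gaps: 30, 31, 30, 31, 31 days — not constant. Every event is on the 7th of the month.
Pattern: the 7th of each month.
Next: October 1998 → October 7, 1998.
November 1998: November 7, 1998.
Next: December 1998 → December 7, 1998.
Next: January 1999 → January 7, 1999.
Next: February 1999 → February 7, 1999.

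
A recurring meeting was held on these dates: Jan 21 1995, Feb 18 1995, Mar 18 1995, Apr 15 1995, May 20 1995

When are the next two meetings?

Jun 17 1995, Jul 15 1995

All dates are Saturdays, 28, 28, 28, 35 days apart.
Specifically, the 3rd Saturday of each month.
June 1995 — 3rd Saturday is Jun 17 1995.
3rd Saturday of July 1995: Jul 15 1995.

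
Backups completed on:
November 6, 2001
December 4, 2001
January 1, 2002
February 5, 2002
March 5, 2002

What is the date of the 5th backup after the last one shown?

All dates are Tuesdays, 28, 28, 35, 28 days apart.
Specifically, the 1st Tuesday of each month.
April 2002 — 1st Tuesday is April 2, 2002.
May 2002 — 1st Tuesday is May 7, 2002.
June 2002 — 1st Tuesday is June 4, 2002.
1st Tuesday of July 2002: July 2, 2002.
August 2002 — 1st Tuesday is August 6, 2002.

August 6, 2002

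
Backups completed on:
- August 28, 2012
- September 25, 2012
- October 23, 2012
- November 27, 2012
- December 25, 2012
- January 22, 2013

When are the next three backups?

February 26, 2013; March 26, 2013; April 23, 2013

These are Tuesdays at 28- or 35-day spacing (28, 28, 35, 28, 28).
The pattern: 4th Tuesday of the month.
4th Tuesday of February 2013: February 26, 2013.
4th Tuesday of March 2013: March 26, 2013.
April 2013 — 4th Tuesday is April 23, 2013.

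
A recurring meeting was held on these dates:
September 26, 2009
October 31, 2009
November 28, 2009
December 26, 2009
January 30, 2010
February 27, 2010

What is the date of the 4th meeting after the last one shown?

June 26, 2010

Every date is a Saturday; gaps 35, 28, 28, 35, 28 days.
Each is the last Saturday of its month (at least one falls on the 29th or later, ruling out '4th Saturday').
Last Saturday of March 2010: March 27, 2010.
April 2010 ends with Saturday April 24, 2010.
May 2010 ends with Saturday May 29, 2010.
Last Saturday of June 2010: June 26, 2010.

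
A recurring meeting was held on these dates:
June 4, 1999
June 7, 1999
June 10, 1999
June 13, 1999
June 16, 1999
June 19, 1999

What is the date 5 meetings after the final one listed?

Gaps between consecutive events: 3, 3, 3, 3, 3 days — a constant 3-day interval.
June 19, 1999 + 3 days = June 22, 1999.
June 22, 1999 + 3 days = June 25, 1999.
June 25, 1999 + 3 days = June 28, 1999.
June 28, 1999 + 3 days = July 1, 1999.
July 1, 1999 + 3 days = July 4, 1999.

July 4, 1999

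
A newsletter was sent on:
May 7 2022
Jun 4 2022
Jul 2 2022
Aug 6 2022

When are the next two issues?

Sep 3 2022, Oct 1 2022

All dates are Saturdays, 28, 28, 35 days apart.
Specifically, the 1st Saturday of each month.
1st Saturday of September 2022: Sep 3 2022.
1st Saturday of October 2022: Oct 1 2022.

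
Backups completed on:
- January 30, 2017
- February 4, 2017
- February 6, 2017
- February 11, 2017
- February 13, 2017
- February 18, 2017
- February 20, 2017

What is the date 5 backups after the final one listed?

Gaps: 5, 2, 5, 2, 5, 2 days — not constant, but cyclic with period 2.
The events fall on every Monday and Saturday.
Next Saturday: February 25, 2017.
The following Monday is February 27, 2017.
Next Saturday: March 4, 2017.
Next Monday: March 6, 2017.
The following Saturday is March 11, 2017.

March 11, 2017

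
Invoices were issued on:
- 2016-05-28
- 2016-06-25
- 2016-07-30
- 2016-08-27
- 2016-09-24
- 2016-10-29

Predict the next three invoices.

2016-11-26, 2016-12-31, 2017-01-28

These are Saturdays with 28, 35, 28, 28, 35-day gaps.
Each is the final Saturday of its month — 2016-07-30 is past the 28th, so '4th Saturday' doesn't fit.
November 2016 ends with Saturday 2016-11-26.
December 2016 ends with Saturday 2016-12-31.
January 2017 ends with Saturday 2017-01-28.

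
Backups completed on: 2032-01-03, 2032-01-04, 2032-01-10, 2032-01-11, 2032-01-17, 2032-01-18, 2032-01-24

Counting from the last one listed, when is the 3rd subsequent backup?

2032-02-01

The gap pattern 1, 6, 1, 6, 1, 6 repeats every 2 events.
These are the Saturdays and Sundays of each week.
The following Sunday is 2032-01-25.
Next Saturday: 2032-01-31.
The following Sunday is 2032-02-01.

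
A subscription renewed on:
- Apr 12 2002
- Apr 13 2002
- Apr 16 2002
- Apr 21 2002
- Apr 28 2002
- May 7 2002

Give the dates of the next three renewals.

May 18 2002, May 31 2002, Jun 15 2002

Gaps: 1, 3, 5, 7, 9 days — each gap is 2 larger than the previous one.
Next gap: 11 days. May 7 2002 + 11 days = May 18 2002.
Next gap: 13 days. May 18 2002 + 13 days = May 31 2002.
Next gap: 15 days. May 31 2002 + 15 days = Jun 15 2002.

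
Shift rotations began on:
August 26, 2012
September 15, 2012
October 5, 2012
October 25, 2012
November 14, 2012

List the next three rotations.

December 4, 2012; December 24, 2012; January 13, 2013

Gaps between consecutive events: 20, 20, 20, 20 days — a constant 20-day interval.
November 14, 2012 + 20 days = December 4, 2012.
December 4, 2012 + 20 days = December 24, 2012.
December 24, 2012 + 20 days = January 13, 2013.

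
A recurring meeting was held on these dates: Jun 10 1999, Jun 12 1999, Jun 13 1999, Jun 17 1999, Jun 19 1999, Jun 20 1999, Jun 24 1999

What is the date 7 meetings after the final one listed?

Jul 10 1999

Every event lands on a Thursday or Saturday or Sunday (gaps cycle 2, 1, 4, 2, 1, 4).
So the schedule is: every Thursday, Saturday and Sunday.
The following Saturday is Jun 26 1999.
Next Sunday: Jun 27 1999.
Next Thursday: Jul 1 1999.
Next Saturday: Jul 3 1999.
Next Sunday: Jul 4 1999.
Next Thursday: Jul 8 1999.
Next Saturday: Jul 10 1999.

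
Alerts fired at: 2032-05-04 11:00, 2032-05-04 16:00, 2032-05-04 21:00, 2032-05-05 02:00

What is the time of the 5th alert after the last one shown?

2032-05-06 03:00

Spacing: 5, 5, 5 h — constant 5 h.
2032-05-05 02:00 + 5 h = 2032-05-05 07:00.
2032-05-05 07:00 + 5 h = 2032-05-05 12:00.
2032-05-05 12:00 + 5 h = 2032-05-05 17:00.
2032-05-05 17:00 + 5 h = 2032-05-05 22:00.
2032-05-05 22:00 + 5 h = 2032-05-06 03:00.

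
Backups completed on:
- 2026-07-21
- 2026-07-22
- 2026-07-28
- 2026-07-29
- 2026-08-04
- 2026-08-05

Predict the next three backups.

Gaps: 1, 6, 1, 6, 1 days — not constant, but cyclic with period 2.
The events fall on every Tuesday and Wednesday.
The following Tuesday is 2026-08-11.
Next Wednesday: 2026-08-12.
Next Tuesday: 2026-08-18.

2026-08-11, 2026-08-12, 2026-08-18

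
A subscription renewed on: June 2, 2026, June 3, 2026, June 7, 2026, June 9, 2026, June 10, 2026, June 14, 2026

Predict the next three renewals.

The gap pattern 1, 4, 2, 1, 4 repeats every 3 events.
These are the Tuesdays, Wednesdays and Sundays of each week.
The following Tuesday is June 16, 2026.
Next Wednesday: June 17, 2026.
Next Sunday: June 21, 2026.

June 16, 2026; June 17, 2026; June 21, 2026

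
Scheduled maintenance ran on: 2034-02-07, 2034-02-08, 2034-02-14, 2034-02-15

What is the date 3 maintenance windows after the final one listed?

Every event lands on a Tuesday or Wednesday (gaps cycle 1, 6, 1).
So the schedule is: every Tuesday and Wednesday.
The following Tuesday is 2034-02-21.
The following Wednesday is 2034-02-22.
Next Tuesday: 2034-02-28.

2034-02-28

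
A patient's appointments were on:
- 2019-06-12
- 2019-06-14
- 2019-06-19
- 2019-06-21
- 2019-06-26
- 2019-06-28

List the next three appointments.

Every event lands on a Wednesday or Friday (gaps cycle 2, 5, 2, 5, 2).
So the schedule is: every Wednesday and Friday.
Next Wednesday: 2019-07-03.
The following Friday is 2019-07-05.
Next Wednesday: 2019-07-10.

2019-07-03, 2019-07-05, 2019-07-10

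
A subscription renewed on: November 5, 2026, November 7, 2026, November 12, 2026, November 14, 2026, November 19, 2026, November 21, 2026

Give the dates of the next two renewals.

Gaps: 2, 5, 2, 5, 2 days — not constant, but cyclic with period 2.
The events fall on every Thursday and Saturday.
The following Thursday is November 26, 2026.
The following Saturday is November 28, 2026.

November 26, 2026; November 28, 2026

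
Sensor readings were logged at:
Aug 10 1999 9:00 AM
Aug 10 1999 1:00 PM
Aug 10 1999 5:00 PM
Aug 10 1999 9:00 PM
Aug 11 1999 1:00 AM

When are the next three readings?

Gaps: 4, 4, 4, 4 hours — each event is 4 hours after the previous one.
Aug 11 1999 1:00 AM + 4 h = Aug 11 1999 5:00 AM.
Aug 11 1999 5:00 AM + 4 h = Aug 11 1999 9:00 AM.
Aug 11 1999 9:00 AM + 4 h = Aug 11 1999 1:00 PM.

Aug 11 1999 5:00 AM, Aug 11 1999 9:00 AM, Aug 11 1999 1:00 PM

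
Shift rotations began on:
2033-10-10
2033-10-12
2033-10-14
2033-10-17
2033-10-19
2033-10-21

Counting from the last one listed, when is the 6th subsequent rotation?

Gaps: 2, 2, 3, 2, 2 days — not constant, but cyclic with period 3.
The events fall on every Monday, Wednesday and Friday.
The following Monday is 2033-10-24.
The following Wednesday is 2033-10-26.
The following Friday is 2033-10-28.
The following Monday is 2033-10-31.
Next Wednesday: 2033-11-02.
Next Friday: 2033-11-04.

2033-11-04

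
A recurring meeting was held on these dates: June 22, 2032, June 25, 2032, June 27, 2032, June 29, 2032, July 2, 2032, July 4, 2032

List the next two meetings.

Every event lands on a Tuesday or Friday or Sunday (gaps cycle 3, 2, 2, 3, 2).
So the schedule is: every Tuesday, Friday and Sunday.
Next Tuesday: July 6, 2032.
Next Friday: July 9, 2032.

July 6, 2032; July 9, 2032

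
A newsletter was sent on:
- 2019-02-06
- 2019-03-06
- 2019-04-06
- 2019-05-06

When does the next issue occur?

Gaps: 28, 31, 30 days — not constant. Every event is on the 6th of the month.
Pattern: the 6th of each month.
June 2019: 2019-06-06.

2019-06-06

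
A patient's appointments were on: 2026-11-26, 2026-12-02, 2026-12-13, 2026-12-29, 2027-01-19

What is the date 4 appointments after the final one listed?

2027-06-02

Gaps: 6, 11, 16, 21 days — each gap is 5 larger than the previous one.
Next gap: 26 days. 2027-01-19 + 26 days = 2027-02-14.
Next gap: 31 days. 2027-02-14 + 31 days = 2027-03-17.
Next gap: 36 days. 2027-03-17 + 36 days = 2027-04-22.
Next gap: 41 days. 2027-04-22 + 41 days = 2027-06-02.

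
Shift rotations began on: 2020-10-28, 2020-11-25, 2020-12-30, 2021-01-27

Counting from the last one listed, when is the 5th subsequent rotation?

2021-06-30

These are Wednesdays with 28, 35, 28-day gaps.
Each is the final Wednesday of its month — 2020-12-30 is past the 28th, so '4th Wednesday' doesn't fit.
February 2021 ends with Wednesday 2021-02-24.
March 2021 ends with Wednesday 2021-03-31.
April 2021 ends with Wednesday 2021-04-28.
May 2021 ends with Wednesday 2021-05-26.
June 2021 ends with Wednesday 2021-06-30.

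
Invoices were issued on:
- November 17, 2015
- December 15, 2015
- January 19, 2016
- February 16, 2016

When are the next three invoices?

Gaps: 28, 35, 28 days — a mix of 28 and 35. Every date is a Tuesday.
Each is the 3rd Tuesday of its month.
3rd Tuesday of March 2016: March 15, 2016.
April 2016 — 3rd Tuesday is April 19, 2016.
May 2016 — 3rd Tuesday is May 17, 2016.

March 15, 2016; April 19, 2016; May 17, 2016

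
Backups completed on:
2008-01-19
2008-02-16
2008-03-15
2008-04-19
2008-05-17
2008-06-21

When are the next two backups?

2008-07-19, 2008-08-16

Gaps: 28, 28, 35, 28, 35 days — a mix of 28 and 35. Every date is a Saturday.
Each is the 3rd Saturday of its month.
3rd Saturday of July 2008: 2008-07-19.
August 2008 — 3rd Saturday is 2008-08-16.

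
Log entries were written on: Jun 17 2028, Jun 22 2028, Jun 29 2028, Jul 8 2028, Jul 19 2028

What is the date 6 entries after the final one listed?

Nov 4 2028

Intervals are 5, 7, 9, 11 days — an arithmetic progression with common difference 2.
Next gap: 13 days. Jul 19 2028 + 13 days = Aug 1 2028.
Next gap: 15 days. Aug 1 2028 + 15 days = Aug 16 2028.
Next gap: 17 days. Aug 16 2028 + 17 days = Sep 2 2028.
Next gap: 19 days. Sep 2 2028 + 19 days = Sep 21 2028.
Next gap: 21 days. Sep 21 2028 + 21 days = Oct 12 2028.
Next gap: 23 days. Oct 12 2028 + 23 days = Nov 4 2028.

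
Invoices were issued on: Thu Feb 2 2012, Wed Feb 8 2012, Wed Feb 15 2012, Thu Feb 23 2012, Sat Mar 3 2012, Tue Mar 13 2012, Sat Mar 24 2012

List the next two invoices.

Thu Apr 5 2012, Wed Apr 18 2012

The spacing grows by 1 each time: 6, 7, 8, 9, 10, 11 days.
Next gap: 12 days. Sat Mar 24 2012 + 12 days = Thu Apr 5 2012.
Next gap: 13 days. Thu Apr 5 2012 + 13 days = Wed Apr 18 2012.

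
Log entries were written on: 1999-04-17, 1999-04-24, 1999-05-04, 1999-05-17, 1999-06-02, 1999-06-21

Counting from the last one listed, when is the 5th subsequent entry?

1999-11-08

Intervals are 7, 10, 13, 16, 19 days — an arithmetic progression with common difference 3.
Next gap: 22 days. 1999-06-21 + 22 days = 1999-07-13.
Next gap: 25 days. 1999-07-13 + 25 days = 1999-08-07.
Next gap: 28 days. 1999-08-07 + 28 days = 1999-09-04.
Next gap: 31 days. 1999-09-04 + 31 days = 1999-10-05.
Next gap: 34 days. 1999-10-05 + 34 days = 1999-11-08.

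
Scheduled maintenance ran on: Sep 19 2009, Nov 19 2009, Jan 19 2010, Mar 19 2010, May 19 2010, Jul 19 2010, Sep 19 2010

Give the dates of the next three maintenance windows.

Each date is the 19th; the gaps (61, 61, 59, 61, 61, 62) track the month lengths.
The rule is the 19th of every 2 months.
November 2010: Nov 19 2010.
Next: January 2011 → Jan 19 2011.
Next: March 2011 → Mar 19 2011.

Nov 19 2010, Jan 19 2011, Mar 19 2011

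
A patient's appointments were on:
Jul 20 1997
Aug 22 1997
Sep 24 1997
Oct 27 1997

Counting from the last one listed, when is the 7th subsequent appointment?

The spacing is 33, 33, 33 days — always 33 days.
Oct 27 1997 + 33 days = Nov 29 1997.
Nov 29 1997 + 33 days = Jan 1 1998.
Jan 1 1998 + 33 days = Feb 3 1998.
Feb 3 1998 + 33 days = Mar 8 1998.
Mar 8 1998 + 33 days = Apr 10 1998.
Apr 10 1998 + 33 days = May 13 1998.
May 13 1998 + 33 days = Jun 15 1998.

Jun 15 1998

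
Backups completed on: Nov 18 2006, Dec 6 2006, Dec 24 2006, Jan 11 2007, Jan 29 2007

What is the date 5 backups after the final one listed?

Apr 29 2007

The spacing is 18, 18, 18, 18 days — always 18 days.
Jan 29 2007 + 18 days = Feb 16 2007.
Feb 16 2007 + 18 days = Mar 6 2007.
Mar 6 2007 + 18 days = Mar 24 2007.
Mar 24 2007 + 18 days = Apr 11 2007.
Apr 11 2007 + 18 days = Apr 29 2007.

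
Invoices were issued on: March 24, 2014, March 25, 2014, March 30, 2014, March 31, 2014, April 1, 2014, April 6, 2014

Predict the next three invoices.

Gaps: 1, 5, 1, 1, 5 days — not constant, but cyclic with period 3.
The events fall on every Monday, Tuesday and Sunday.
Next Monday: April 7, 2014.
Next Tuesday: April 8, 2014.
The following Sunday is April 13, 2014.

April 7, 2014; April 8, 2014; April 13, 2014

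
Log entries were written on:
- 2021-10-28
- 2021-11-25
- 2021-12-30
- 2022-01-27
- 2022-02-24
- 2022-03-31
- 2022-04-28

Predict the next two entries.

Every date is a Thursday; gaps 28, 35, 28, 28, 35, 28 days.
Each is the last Thursday of its month (at least one falls on the 29th or later, ruling out '4th Thursday').
Last Thursday of May 2022: 2022-05-26.
June 2022 ends with Thursday 2022-06-30.

2022-05-26, 2022-06-30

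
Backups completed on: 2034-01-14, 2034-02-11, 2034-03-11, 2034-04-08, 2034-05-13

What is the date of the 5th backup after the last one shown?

2034-10-14

All dates are Saturdays, 28, 28, 28, 35 days apart.
Specifically, the 2nd Saturday of each month.
2nd Saturday of June 2034: 2034-06-10.
July 2034 — 2nd Saturday is 2034-07-08.
2nd Saturday of August 2034: 2034-08-12.
September 2034 — 2nd Saturday is 2034-09-09.
October 2034 — 2nd Saturday is 2034-10-14.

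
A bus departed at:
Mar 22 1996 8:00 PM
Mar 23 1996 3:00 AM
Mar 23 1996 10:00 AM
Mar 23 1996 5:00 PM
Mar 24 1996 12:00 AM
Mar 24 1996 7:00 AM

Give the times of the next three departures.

Mar 24 1996 2:00 PM, Mar 24 1996 9:00 PM, Mar 25 1996 4:00 AM

The interval is a steady 7 hours (7, 7, 7, 7, 7).
Mar 24 1996 7:00 AM + 7 h = Mar 24 1996 2:00 PM.
Mar 24 1996 2:00 PM + 7 h = Mar 24 1996 9:00 PM.
Mar 24 1996 9:00 PM + 7 h = Mar 25 1996 4:00 AM.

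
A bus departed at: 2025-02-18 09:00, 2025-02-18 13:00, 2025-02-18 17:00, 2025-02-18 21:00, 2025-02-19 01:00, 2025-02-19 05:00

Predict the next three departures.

Spacing: 4, 4, 4, 4, 4 h — constant 4 h.
2025-02-19 05:00 + 4 h = 2025-02-19 09:00.
2025-02-19 09:00 + 4 h = 2025-02-19 13:00.
2025-02-19 13:00 + 4 h = 2025-02-19 17:00.

2025-02-19 09:00, 2025-02-19 13:00, 2025-02-19 17:00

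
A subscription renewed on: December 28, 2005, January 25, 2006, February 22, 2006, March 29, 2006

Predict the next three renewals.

All Wednesdays; the gaps (28, 28, 35) vary with month length.
This is the last Wednesday of each month.
April 2006 ends with Wednesday April 26, 2006.
Last Wednesday of May 2006: May 31, 2006.
June 2006 ends with Wednesday June 28, 2006.

April 26, 2006; May 31, 2006; June 28, 2006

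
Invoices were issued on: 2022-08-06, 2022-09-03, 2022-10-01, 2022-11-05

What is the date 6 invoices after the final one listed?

2023-05-06

These are Saturdays at 28- or 35-day spacing (28, 28, 35).
The pattern: 1st Saturday of the month.
December 2022 — 1st Saturday is 2022-12-03.
1st Saturday of January 2023: 2023-01-07.
1st Saturday of February 2023: 2023-02-04.
1st Saturday of March 2023: 2023-03-04.
1st Saturday of April 2023: 2023-04-01.
1st Saturday of May 2023: 2023-05-06.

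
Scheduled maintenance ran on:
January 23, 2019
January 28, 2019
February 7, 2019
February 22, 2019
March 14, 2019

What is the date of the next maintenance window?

April 8, 2019

Intervals are 5, 10, 15, 20 days — an arithmetic progression with common difference 5.
Next gap: 25 days. March 14, 2019 + 25 days = April 8, 2019.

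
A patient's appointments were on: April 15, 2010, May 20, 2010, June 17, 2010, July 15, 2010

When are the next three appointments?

August 19, 2010; September 16, 2010; October 21, 2010

These are Thursdays at 28- or 35-day spacing (35, 28, 28).
The pattern: 3rd Thursday of the month.
3rd Thursday of August 2010: August 19, 2010.
3rd Thursday of September 2010: September 16, 2010.
3rd Thursday of October 2010: October 21, 2010.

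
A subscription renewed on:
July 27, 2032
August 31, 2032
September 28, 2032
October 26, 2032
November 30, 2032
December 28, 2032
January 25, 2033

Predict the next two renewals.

Every date is a Tuesday; gaps 35, 28, 28, 35, 28, 28 days.
Each is the last Tuesday of its month (at least one falls on the 29th or later, ruling out '4th Tuesday').
Last Tuesday of February 2033: February 22, 2033.
March 2033 ends with Tuesday March 29, 2033.

February 22, 2033; March 29, 2033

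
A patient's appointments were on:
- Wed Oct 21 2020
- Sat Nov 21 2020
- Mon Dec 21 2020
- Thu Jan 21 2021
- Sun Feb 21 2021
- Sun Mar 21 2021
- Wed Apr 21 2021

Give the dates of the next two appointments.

Fri May 21 2021, Mon Jun 21 2021

Each date is the 21st; the gaps (31, 30, 31, 31, 28, 31) track the month lengths.
The rule is the 21st of each month.
May 2021: Fri May 21 2021.
June 2021: Mon Jun 21 2021.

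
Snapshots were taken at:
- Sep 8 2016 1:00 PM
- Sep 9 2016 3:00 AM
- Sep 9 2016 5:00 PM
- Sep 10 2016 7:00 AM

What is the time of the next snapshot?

Sep 10 2016 9:00 PM

Gaps: 14, 14, 14 hours — each event is 14 hours after the previous one.
Sep 10 2016 7:00 AM + 14 h = Sep 10 2016 9:00 PM.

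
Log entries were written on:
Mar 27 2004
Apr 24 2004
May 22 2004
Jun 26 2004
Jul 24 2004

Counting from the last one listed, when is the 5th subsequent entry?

These are Saturdays at 28- or 35-day spacing (28, 28, 35, 28).
The pattern: 4th Saturday of the month.
August 2004 — 4th Saturday is Aug 28 2004.
4th Saturday of September 2004: Sep 25 2004.
4th Saturday of October 2004: Oct 23 2004.
November 2004 — 4th Saturday is Nov 27 2004.
4th Saturday of December 2004: Dec 25 2004.

Dec 25 2004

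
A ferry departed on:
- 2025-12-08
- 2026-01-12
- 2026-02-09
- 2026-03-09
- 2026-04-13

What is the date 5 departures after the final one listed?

These are Mondays at 28- or 35-day spacing (35, 28, 28, 35).
The pattern: 2nd Monday of the month.
2nd Monday of May 2026: 2026-05-11.
2nd Monday of June 2026: 2026-06-08.
2nd Monday of July 2026: 2026-07-13.
August 2026 — 2nd Monday is 2026-08-10.
2nd Monday of September 2026: 2026-09-14.

2026-09-14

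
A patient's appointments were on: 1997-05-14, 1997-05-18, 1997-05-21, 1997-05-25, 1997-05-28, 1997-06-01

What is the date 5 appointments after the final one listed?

1997-06-18

Gaps: 4, 3, 4, 3, 4 days — not constant, but cyclic with period 2.
The events fall on every Wednesday and Sunday.
The following Wednesday is 1997-06-04.
Next Sunday: 1997-06-08.
The following Wednesday is 1997-06-11.
Next Sunday: 1997-06-15.
Next Wednesday: 1997-06-18.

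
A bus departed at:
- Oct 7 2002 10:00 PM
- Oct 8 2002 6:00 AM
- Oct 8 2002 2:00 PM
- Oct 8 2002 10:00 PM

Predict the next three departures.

Oct 9 2002 6:00 AM, Oct 9 2002 2:00 PM, Oct 9 2002 10:00 PM

Gaps: 8, 8, 8 hours — each event is 8 hours after the previous one.
Oct 8 2002 10:00 PM + 8 h = Oct 9 2002 6:00 AM.
Oct 9 2002 6:00 AM + 8 h = Oct 9 2002 2:00 PM.
Oct 9 2002 2:00 PM + 8 h = Oct 9 2002 10:00 PM.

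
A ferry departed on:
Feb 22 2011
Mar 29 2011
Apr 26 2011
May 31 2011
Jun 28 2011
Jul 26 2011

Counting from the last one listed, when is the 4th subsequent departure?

Nov 29 2011

All Tuesdays; the gaps (35, 28, 35, 28, 28) vary with month length.
This is the last Tuesday of each month.
Last Tuesday of August 2011: Aug 30 2011.
September 2011 ends with Tuesday Sep 27 2011.
Last Tuesday of October 2011: Oct 25 2011.
November 2011 ends with Tuesday Nov 29 2011.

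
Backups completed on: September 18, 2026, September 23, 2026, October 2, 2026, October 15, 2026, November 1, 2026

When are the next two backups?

November 22, 2026; December 17, 2026

Gaps: 5, 9, 13, 17 days — each gap is 4 larger than the previous one.
Next gap: 21 days. November 1, 2026 + 21 days = November 22, 2026.
Next gap: 25 days. November 22, 2026 + 25 days = December 17, 2026.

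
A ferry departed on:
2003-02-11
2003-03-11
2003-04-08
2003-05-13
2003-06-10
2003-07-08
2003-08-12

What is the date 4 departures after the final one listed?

All dates are Tuesdays, 28, 28, 35, 28, 28, 35 days apart.
Specifically, the 2nd Tuesday of each month.
2nd Tuesday of September 2003: 2003-09-09.
October 2003 — 2nd Tuesday is 2003-10-14.
November 2003 — 2nd Tuesday is 2003-11-11.
December 2003 — 2nd Tuesday is 2003-12-09.

2003-12-09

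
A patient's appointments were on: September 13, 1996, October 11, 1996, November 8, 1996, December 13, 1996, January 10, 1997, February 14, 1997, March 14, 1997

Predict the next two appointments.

Gaps: 28, 28, 35, 28, 35, 28 days — a mix of 28 and 35. Every date is a Friday.
Each is the 2nd Friday of its month.
April 1997 — 2nd Friday is April 11, 1997.
2nd Friday of May 1997: May 9, 1997.

April 11, 1997; May 9, 1997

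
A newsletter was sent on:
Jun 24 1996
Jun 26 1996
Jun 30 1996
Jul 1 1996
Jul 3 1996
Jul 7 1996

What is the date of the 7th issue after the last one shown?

The gap pattern 2, 4, 1, 2, 4 repeats every 3 events.
These are the Mondays, Wednesdays and Sundays of each week.
The following Monday is Jul 8 1996.
Next Wednesday: Jul 10 1996.
Next Sunday: Jul 14 1996.
The following Monday is Jul 15 1996.
The following Wednesday is Jul 17 1996.
The following Sunday is Jul 21 1996.
Next Monday: Jul 22 1996.

Jul 22 1996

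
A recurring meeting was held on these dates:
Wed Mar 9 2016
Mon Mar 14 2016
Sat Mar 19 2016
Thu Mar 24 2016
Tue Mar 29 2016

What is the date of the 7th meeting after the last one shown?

Tue May 3 2016

The spacing is 5, 5, 5, 5 days — always 5 days.
Tue Mar 29 2016 + 5 days = Sun Apr 3 2016.
Sun Apr 3 2016 + 5 days = Fri Apr 8 2016.
Fri Apr 8 2016 + 5 days = Wed Apr 13 2016.
Wed Apr 13 2016 + 5 days = Mon Apr 18 2016.
Mon Apr 18 2016 + 5 days = Sat Apr 23 2016.
Sat Apr 23 2016 + 5 days = Thu Apr 28 2016.
Thu Apr 28 2016 + 5 days = Tue May 3 2016.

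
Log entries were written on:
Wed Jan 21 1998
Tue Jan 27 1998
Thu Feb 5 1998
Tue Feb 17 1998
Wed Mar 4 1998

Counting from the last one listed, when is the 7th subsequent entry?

Wed Sep 9 1998

The spacing grows by 3 each time: 6, 9, 12, 15 days.
Next gap: 18 days. Wed Mar 4 1998 + 18 days = Sun Mar 22 1998.
Next gap: 21 days. Sun Mar 22 1998 + 21 days = Sun Apr 12 1998.
Next gap: 24 days. Sun Apr 12 1998 + 24 days = Wed May 6 1998.
Next gap: 27 days. Wed May 6 1998 + 27 days = Tue Jun 2 1998.
Next gap: 30 days. Tue Jun 2 1998 + 30 days = Thu Jul 2 1998.
Next gap: 33 days. Thu Jul 2 1998 + 33 days = Tue Aug 4 1998.
Next gap: 36 days. Tue Aug 4 1998 + 36 days = Wed Sep 9 1998.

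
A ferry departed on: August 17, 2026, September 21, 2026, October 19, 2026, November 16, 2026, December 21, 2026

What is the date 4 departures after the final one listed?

April 19, 2027

Gaps: 35, 28, 28, 35 days — a mix of 28 and 35. Every date is a Monday.
Each is the 3rd Monday of its month.
3rd Monday of January 2027: January 18, 2027.
February 2027 — 3rd Monday is February 15, 2027.
3rd Monday of March 2027: March 15, 2027.
April 2027 — 3rd Monday is April 19, 2027.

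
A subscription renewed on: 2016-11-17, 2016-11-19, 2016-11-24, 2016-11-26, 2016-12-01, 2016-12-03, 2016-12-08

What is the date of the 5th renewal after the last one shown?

2016-12-24

The gap pattern 2, 5, 2, 5, 2, 5 repeats every 2 events.
These are the Thursdays and Saturdays of each week.
Next Saturday: 2016-12-10.
Next Thursday: 2016-12-15.
The following Saturday is 2016-12-17.
Next Thursday: 2016-12-22.
Next Saturday: 2016-12-24.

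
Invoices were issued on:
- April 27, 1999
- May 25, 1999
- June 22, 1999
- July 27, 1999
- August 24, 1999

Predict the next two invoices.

These are Tuesdays at 28- or 35-day spacing (28, 28, 35, 28).
The pattern: 4th Tuesday of the month.
September 1999 — 4th Tuesday is September 28, 1999.
4th Tuesday of October 1999: October 26, 1999.

September 28, 1999; October 26, 1999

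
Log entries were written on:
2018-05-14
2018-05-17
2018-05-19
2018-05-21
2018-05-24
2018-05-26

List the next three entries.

Every event lands on a Monday or Thursday or Saturday (gaps cycle 3, 2, 2, 3, 2).
So the schedule is: every Monday, Thursday and Saturday.
Next Monday: 2018-05-28.
The following Thursday is 2018-05-31.
The following Saturday is 2018-06-02.

2018-05-28, 2018-05-31, 2018-06-02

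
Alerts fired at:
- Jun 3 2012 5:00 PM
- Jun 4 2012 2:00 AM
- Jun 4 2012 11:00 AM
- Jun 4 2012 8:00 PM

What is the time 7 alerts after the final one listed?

Gaps: 9, 9, 9 hours — each event is 9 hours after the previous one.
Jun 4 2012 8:00 PM + 9 h = Jun 5 2012 5:00 AM.
Jun 5 2012 5:00 AM + 9 h = Jun 5 2012 2:00 PM.
Jun 5 2012 2:00 PM + 9 h = Jun 5 2012 11:00 PM.
Jun 5 2012 11:00 PM + 9 h = Jun 6 2012 8:00 AM.
Jun 6 2012 8:00 AM + 9 h = Jun 6 2012 5:00 PM.
Jun 6 2012 5:00 PM + 9 h = Jun 7 2012 2:00 AM.
Jun 7 2012 2:00 AM + 9 h = Jun 7 2012 11:00 AM.

Jun 7 2012 11:00 AM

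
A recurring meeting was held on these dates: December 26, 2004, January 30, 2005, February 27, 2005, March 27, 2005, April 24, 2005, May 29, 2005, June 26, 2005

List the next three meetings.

July 31, 2005; August 28, 2005; September 25, 2005

These are Sundays with 35, 28, 28, 28, 35, 28-day gaps.
Each is the final Sunday of its month — January 30, 2005 is past the 28th, so '4th Sunday' doesn't fit.
July 2005 ends with Sunday July 31, 2005.
Last Sunday of August 2005: August 28, 2005.
September 2005 ends with Sunday September 25, 2005.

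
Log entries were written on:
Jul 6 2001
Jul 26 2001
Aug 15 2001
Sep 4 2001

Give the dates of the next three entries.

Sep 24 2001, Oct 14 2001, Nov 3 2001

Every event comes 20 days after the last (20, 20, 20).
Sep 4 2001 + 20 days = Sep 24 2001.
Sep 24 2001 + 20 days = Oct 14 2001.
Oct 14 2001 + 20 days = Nov 3 2001.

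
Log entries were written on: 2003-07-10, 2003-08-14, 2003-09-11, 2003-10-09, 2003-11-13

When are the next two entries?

All dates are Thursdays, 35, 28, 28, 35 days apart.
Specifically, the 2nd Thursday of each month.
2nd Thursday of December 2003: 2003-12-11.
2nd Thursday of January 2004: 2004-01-08.

2003-12-11, 2004-01-08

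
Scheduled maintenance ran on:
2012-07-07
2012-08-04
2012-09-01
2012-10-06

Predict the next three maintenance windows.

All dates are Saturdays, 28, 28, 35 days apart.
Specifically, the 1st Saturday of each month.
1st Saturday of November 2012: 2012-11-03.
1st Saturday of December 2012: 2012-12-01.
1st Saturday of January 2013: 2013-01-05.

2012-11-03, 2012-12-01, 2013-01-05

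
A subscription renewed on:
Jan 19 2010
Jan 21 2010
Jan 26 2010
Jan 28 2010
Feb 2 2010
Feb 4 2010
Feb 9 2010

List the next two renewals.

Gaps: 2, 5, 2, 5, 2, 5 days — not constant, but cyclic with period 2.
The events fall on every Tuesday and Thursday.
Next Thursday: Feb 11 2010.
Next Tuesday: Feb 16 2010.

Feb 11 2010, Feb 16 2010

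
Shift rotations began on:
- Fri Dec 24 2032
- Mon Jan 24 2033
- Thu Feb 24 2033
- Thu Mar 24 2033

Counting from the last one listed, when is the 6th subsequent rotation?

Sat Sep 24 2033

Gaps: 31, 31, 28 days — not constant. Every event is on the 24th of the month.
Pattern: the 24th of each month.
Next: April 2033 → Sun Apr 24 2033.
May 2033: Tue May 24 2033.
June 2033: Fri Jun 24 2033.
Next: July 2033 → Sun Jul 24 2033.
August 2033: Wed Aug 24 2033.
September 2033: Sat Sep 24 2033.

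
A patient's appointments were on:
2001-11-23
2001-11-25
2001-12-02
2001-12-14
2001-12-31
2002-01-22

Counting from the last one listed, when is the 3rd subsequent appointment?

Intervals are 2, 7, 12, 17, 22 days — an arithmetic progression with common difference 5.
Next gap: 27 days. 2002-01-22 + 27 days = 2002-02-18.
Next gap: 32 days. 2002-02-18 + 32 days = 2002-03-22.
Next gap: 37 days. 2002-03-22 + 37 days = 2002-04-28.

2002-04-28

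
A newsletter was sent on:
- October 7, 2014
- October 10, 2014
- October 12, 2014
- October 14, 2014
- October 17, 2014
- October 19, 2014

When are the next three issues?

October 21, 2014; October 24, 2014; October 26, 2014

Gaps: 3, 2, 2, 3, 2 days — not constant, but cyclic with period 3.
The events fall on every Tuesday, Friday and Sunday.
Next Tuesday: October 21, 2014.
Next Friday: October 24, 2014.
The following Sunday is October 26, 2014.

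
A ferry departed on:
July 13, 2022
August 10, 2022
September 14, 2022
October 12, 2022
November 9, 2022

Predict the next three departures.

December 14, 2022; January 11, 2023; February 8, 2023

These are Wednesdays at 28- or 35-day spacing (28, 35, 28, 28).
The pattern: 2nd Wednesday of the month.
December 2022 — 2nd Wednesday is December 14, 2022.
2nd Wednesday of January 2023: January 11, 2023.
2nd Wednesday of February 2023: February 8, 2023.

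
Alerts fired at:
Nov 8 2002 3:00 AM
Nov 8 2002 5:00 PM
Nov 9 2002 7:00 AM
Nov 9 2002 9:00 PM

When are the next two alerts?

Gaps: 14, 14, 14 hours — each event is 14 hours after the previous one.
Nov 9 2002 9:00 PM + 14 h = Nov 10 2002 11:00 AM.
Nov 10 2002 11:00 AM + 14 h = Nov 11 2002 1:00 AM.

Nov 10 2002 11:00 AM, Nov 11 2002 1:00 AM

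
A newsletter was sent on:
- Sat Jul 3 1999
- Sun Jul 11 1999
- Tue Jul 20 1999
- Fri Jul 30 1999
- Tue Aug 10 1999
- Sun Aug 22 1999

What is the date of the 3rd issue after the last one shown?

Sun Oct 3 1999

Gaps: 8, 9, 10, 11, 12 days — each gap is 1 larger than the previous one.
Next gap: 13 days. Sun Aug 22 1999 + 13 days = Sat Sep 4 1999.
Next gap: 14 days. Sat Sep 4 1999 + 14 days = Sat Sep 18 1999.
Next gap: 15 days. Sat Sep 18 1999 + 15 days = Sun Oct 3 1999.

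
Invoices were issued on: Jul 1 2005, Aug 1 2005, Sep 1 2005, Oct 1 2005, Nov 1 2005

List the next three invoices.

Dec 1 2005, Jan 1 2006, Feb 1 2006

Gaps: 31, 31, 30, 31 days — not constant. Every event is on the 1st of the month.
Pattern: the 1st of each month.
Next: December 2005 → Dec 1 2005.
January 2006: Jan 1 2006.
February 2006: Feb 1 2006.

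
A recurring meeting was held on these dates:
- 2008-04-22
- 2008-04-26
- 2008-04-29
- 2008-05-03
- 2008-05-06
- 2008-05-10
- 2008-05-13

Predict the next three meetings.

2008-05-17, 2008-05-20, 2008-05-24

Gaps: 4, 3, 4, 3, 4, 3 days — not constant, but cyclic with period 2.
The events fall on every Tuesday and Saturday.
The following Saturday is 2008-05-17.
The following Tuesday is 2008-05-20.
Next Saturday: 2008-05-24.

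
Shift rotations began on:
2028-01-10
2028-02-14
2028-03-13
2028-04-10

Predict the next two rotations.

2028-05-08, 2028-06-12

These are Mondays at 28- or 35-day spacing (35, 28, 28).
The pattern: 2nd Monday of the month.
May 2028 — 2nd Monday is 2028-05-08.
2nd Monday of June 2028: 2028-06-12.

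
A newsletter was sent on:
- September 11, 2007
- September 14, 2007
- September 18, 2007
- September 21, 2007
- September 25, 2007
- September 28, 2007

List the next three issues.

Every event lands on a Tuesday or Friday (gaps cycle 3, 4, 3, 4, 3).
So the schedule is: every Tuesday and Friday.
The following Tuesday is October 2, 2007.
The following Friday is October 5, 2007.
The following Tuesday is October 9, 2007.

October 2, 2007; October 5, 2007; October 9, 2007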